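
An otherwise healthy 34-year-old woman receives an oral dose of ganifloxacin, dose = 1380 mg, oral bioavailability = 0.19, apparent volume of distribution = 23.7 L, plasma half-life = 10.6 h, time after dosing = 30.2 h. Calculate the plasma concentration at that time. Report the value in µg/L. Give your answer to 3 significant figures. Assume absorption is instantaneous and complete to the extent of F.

Amount reaching circulation = F × Dose = 0.19 × 1380 = 262.2 mg
C₀ = F·Dose / Vd = 262.2 / 23.7 = 11.06 mg/L
k = ln2 / t½ = 0.693147 / 10.6 = 0.06539 h⁻¹
C = C₀ · e^(−k·t) = 11.06 × e^(−0.06539 × 30.2)
  = 11.06 × 0.1388 = 1.535 mg/L
Convert: 1.535 mg/L × 1000 = 1535 µg/L

1540 µg/L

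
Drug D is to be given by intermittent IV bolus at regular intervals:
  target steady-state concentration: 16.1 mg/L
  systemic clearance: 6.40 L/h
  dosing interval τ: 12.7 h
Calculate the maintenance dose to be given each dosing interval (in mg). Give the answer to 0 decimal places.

1309 mg

At steady state, Dose/τ = Css × CL.
Dose = Css × CL × τ = 16.1 × 6.400 × 12.7 = 1309 mg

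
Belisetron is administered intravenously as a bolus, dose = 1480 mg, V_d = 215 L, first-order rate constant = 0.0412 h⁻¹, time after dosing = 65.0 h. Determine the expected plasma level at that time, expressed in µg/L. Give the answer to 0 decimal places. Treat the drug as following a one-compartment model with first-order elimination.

C₀ = Dose / Vd = 1480 / 215 = 6.884 mg/L
C = C₀ · e^(−k·t) = 6.884 × e^(−0.04120 × 65.0)
  = 6.884 × 0.06870 = 0.4729 mg/L
Convert: 0.4729 mg/L × 1000 = 472.9 µg/L

473 µg/L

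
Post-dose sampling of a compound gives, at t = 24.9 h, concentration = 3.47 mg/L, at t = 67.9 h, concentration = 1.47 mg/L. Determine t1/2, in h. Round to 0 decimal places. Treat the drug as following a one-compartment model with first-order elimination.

k = ln(C₁/C₂) / (t₂ − t₁) = ln(3.47/1.47) / (67.9 − 24.9)
  = 0.8589 / 43.00 = 0.01997 h⁻¹
t½ = ln2 / k = 0.693147 / 0.01997 = 34.71 h

35 h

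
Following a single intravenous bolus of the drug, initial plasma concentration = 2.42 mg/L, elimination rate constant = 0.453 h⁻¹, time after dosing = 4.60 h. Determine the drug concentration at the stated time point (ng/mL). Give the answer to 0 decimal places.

C = C₀ · e^(−k·t) = 2.420 × e^(−0.4530 × 4.60)
  = 2.420 × 0.1245 = 0.3013 mg/L
Convert: 0.3013 mg/L × 1000 = 301.3 ng/mL

301 ng/mL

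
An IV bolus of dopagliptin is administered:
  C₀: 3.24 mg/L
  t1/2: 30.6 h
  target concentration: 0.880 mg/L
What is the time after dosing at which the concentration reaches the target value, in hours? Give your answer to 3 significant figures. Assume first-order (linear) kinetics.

k = ln2 / t½ = 0.693147 / 30.6 = 0.02265 h⁻¹
t = ln(C₀ / C) / k = ln(3.240 / 0.880) / 0.02265
  = ln(3.682) / 0.02265 = 1.303 / 0.02265 = 57.53 h

57.5 h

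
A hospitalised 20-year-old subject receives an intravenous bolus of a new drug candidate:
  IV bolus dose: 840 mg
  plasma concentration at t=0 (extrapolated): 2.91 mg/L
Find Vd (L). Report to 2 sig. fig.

Vd = Dose / C₀ = 840.0 / 2.91 = 288.7 L

290 L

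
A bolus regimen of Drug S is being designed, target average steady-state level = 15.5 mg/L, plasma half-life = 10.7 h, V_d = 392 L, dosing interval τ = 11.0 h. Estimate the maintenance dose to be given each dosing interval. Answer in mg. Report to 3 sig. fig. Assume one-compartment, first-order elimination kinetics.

k = ln2 / t½ = 0.693147 / 10.7 = 0.06478 h⁻¹
CL = k × Vd = 0.06478 × 392 = 25.39 L/h
At steady state, Dose/τ = Css × CL.
Dose = Css × CL × τ = 15.5 × 25.39 × 11.0 = 4329 mg

4330 mg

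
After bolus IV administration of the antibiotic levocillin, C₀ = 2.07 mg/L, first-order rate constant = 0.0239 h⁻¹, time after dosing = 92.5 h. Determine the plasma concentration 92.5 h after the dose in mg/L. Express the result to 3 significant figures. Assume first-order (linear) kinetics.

0.227 mg/L

C = C₀ · e^(−k·t) = 2.070 × e^(−0.02390 × 92.5)
  = 2.070 × 0.1096 = 0.2269 mg/L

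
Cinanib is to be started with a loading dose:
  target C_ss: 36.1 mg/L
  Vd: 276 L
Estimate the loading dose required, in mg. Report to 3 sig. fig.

9960 mg

LD = Css × Vd = 36.1 × 276 = 9964 mg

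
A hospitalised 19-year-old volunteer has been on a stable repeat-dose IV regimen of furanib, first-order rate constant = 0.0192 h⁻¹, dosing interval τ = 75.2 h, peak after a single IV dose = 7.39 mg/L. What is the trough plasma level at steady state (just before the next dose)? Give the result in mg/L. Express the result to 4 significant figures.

2.283 mg/L

e^(−kτ) = e^(−0.01920 × 75.2) = 0.2360
Accumulation ratio R = 1 / (1 − e^(−kτ)) = 1 / (1 − 0.2360) = 1.309
Steady-state trough = C₀ × R × e^(−kτ) = 7.39 × 1.309 × 0.2360 = 2.283 mg/L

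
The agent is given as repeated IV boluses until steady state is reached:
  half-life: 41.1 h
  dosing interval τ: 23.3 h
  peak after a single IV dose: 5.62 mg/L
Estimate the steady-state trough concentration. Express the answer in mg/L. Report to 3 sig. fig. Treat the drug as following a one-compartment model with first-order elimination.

11.7 mg/L

k = ln2 / t½ = 0.693147 / 41.1 = 0.01686 h⁻¹
e^(−kτ) = e^(−0.01686 × 23.3) = 0.6751
Accumulation ratio R = 1 / (1 − e^(−kτ)) = 1 / (1 − 0.6751) = 3.078
Steady-state trough = C₀ × R × e^(−kτ) = 5.62 × 3.078 × 0.6751 = 11.68 mg/L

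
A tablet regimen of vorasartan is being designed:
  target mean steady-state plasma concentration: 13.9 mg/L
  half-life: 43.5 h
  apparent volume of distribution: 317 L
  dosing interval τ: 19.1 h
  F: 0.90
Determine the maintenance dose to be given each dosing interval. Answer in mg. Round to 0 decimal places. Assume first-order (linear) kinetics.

1490 mg

k = ln2 / t½ = 0.693147 / 43.5 = 0.01593 h⁻¹
CL = k × Vd = 0.01593 × 317 = 5.050 L/h
At steady state, F × (Dose/τ) = Css × CL.
Dose = Css × CL × τ / F = 13.9 × 5.050 × 19.1 / 0.90 = 1490 mg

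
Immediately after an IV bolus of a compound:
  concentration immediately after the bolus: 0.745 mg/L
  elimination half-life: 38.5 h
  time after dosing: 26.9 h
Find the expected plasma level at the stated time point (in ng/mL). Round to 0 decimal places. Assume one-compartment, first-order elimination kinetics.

459 ng/mL

k = ln2 / t½ = 0.693147 / 38.5 = 0.01800 h⁻¹
C = C₀ · e^(−k·t) = 0.7450 × e^(−0.01800 × 26.9)
  = 0.7450 × 0.6162 = 0.4591 mg/L
Convert: 0.4591 mg/L × 1000 = 459.1 ng/mL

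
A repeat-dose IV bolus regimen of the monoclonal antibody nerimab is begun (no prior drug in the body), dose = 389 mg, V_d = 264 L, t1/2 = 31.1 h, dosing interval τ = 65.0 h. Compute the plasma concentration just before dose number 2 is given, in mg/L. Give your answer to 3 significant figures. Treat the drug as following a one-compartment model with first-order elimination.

0.346 mg/L

C₀ per dose = Dose / Vd = 389 / 264 = 1.473 mg/L
k = ln2 / t½ = 0.693147 / 31.1 = 0.02229 h⁻¹
Fraction remaining after one interval: r = e^(−kτ) = e^(−0.02229 × 65.0) = 0.2348
Before dose 2, 1 dose has been given (aged 1τ).
C_trough = C₀ × r = 1.473 × 0.2348 = 0.3459 mg/L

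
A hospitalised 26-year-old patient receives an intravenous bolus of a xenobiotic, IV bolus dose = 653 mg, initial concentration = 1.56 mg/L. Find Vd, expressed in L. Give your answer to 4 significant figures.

Vd = Dose / C₀ = 653.0 / 1.56 = 418.6 L

418.6 L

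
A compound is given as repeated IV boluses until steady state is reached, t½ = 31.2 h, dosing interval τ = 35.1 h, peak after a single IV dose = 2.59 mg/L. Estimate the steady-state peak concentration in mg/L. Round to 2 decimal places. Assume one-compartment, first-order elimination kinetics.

k = ln2 / t½ = 0.693147 / 31.2 = 0.02222 h⁻¹
e^(−kτ) = e^(−0.02222 × 35.1) = 0.4584
Accumulation ratio R = 1 / (1 − e^(−kτ)) = 1 / (1 − 0.4584) = 1.846
Steady-state peak = C₀ × R = 2.59 × 1.846 = 4.781 mg/L

4.78 mg/L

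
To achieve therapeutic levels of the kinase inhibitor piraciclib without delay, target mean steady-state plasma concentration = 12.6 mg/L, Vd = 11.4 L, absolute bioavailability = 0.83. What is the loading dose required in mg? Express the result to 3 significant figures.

173 mg

LD = Css × Vd / F = 12.6 × 11.4 / 0.83 = 173.1 mg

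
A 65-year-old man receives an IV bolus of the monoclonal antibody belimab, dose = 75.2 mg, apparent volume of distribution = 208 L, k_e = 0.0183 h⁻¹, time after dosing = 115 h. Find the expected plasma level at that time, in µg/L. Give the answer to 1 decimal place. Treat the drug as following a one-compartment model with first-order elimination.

C₀ = Dose / Vd = 75.20 / 208 = 0.3615 mg/L
C = C₀ · e^(−k·t) = 0.3615 × e^(−0.01830 × 115)
  = 0.3615 × 0.1219 = 0.04407 mg/L
Convert: 0.04407 mg/L × 1000 = 44.07 µg/L

44.1 µg/L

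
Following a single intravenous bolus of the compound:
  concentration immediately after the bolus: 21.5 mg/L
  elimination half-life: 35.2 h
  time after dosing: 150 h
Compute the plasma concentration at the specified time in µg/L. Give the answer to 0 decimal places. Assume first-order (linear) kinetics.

k = ln2 / t½ = 0.693147 / 35.2 = 0.01969 h⁻¹
C = C₀ · e^(−k·t) = 21.50 × e^(−0.01969 × 150)
  = 21.50 × 0.05216 = 1.121 mg/L
Convert: 1.121 mg/L × 1000 = 1121 µg/L

1121 µg/L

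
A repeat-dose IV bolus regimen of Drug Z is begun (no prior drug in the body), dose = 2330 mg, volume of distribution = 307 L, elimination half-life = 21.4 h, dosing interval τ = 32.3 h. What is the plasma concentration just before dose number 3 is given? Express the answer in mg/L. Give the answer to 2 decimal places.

C₀ per dose = Dose / Vd = 2330 / 307 = 7.590 mg/L
k = ln2 / t½ = 0.693147 / 21.4 = 0.03239 h⁻¹
Fraction remaining after one interval: r = e^(−kτ) = e^(−0.03239 × 32.3) = 0.3513
Before dose 3, 2 doses have been given (aged 1τ, 2τ).
C_trough = C₀ × (r + r²) = 7.590 × (0.3513 + 0.1234) = 3.603 mg/L

3.60 mg/L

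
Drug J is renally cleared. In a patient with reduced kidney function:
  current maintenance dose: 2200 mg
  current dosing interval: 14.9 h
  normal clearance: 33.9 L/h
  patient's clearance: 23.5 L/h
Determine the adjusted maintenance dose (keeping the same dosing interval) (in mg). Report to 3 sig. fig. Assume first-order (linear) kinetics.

To keep the same average steady-state level, dosing rate must scale with clearance.
CL ratio = 23.5 / 33.9 = 0.6932
New dose (same interval) = 2200 × 0.6932 = 1525 mg

1530 mg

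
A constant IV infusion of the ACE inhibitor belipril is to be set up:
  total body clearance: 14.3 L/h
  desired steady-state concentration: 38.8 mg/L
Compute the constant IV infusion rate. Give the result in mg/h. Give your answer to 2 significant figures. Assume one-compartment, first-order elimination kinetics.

At steady state, infusion rate R₀ = Css × CL = 38.8 × 14.30 = 554.8 mg/h

550 mg/h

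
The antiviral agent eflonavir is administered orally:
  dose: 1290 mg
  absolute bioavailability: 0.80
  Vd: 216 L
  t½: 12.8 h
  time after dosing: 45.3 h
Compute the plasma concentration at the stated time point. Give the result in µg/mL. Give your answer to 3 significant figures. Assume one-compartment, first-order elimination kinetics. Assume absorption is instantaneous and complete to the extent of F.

Amount reaching circulation = F × Dose = 0.80 × 1290 = 1032 mg
C₀ = F·Dose / Vd = 1032 / 216 = 4.778 mg/L
k = ln2 / t½ = 0.693147 / 12.8 = 0.05415 h⁻¹
C = C₀ · e^(−k·t) = 4.778 × e^(−0.05415 × 45.3)
  = 4.778 × 0.08604 = 0.4111 mg/L
(0.4111 mg/L = 0.4111 µg/mL)

0.411 µg/mL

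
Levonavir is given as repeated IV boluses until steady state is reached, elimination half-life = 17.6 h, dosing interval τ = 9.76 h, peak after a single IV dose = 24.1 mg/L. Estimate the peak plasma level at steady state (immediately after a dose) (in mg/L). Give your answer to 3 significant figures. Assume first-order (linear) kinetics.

75.5 mg/L

k = ln2 / t½ = 0.693147 / 17.6 = 0.03938 h⁻¹
e^(−kτ) = e^(−0.03938 × 9.76) = 0.6809
Accumulation ratio R = 1 / (1 − e^(−kτ)) = 1 / (1 − 0.6809) = 3.134
Steady-state peak = C₀ × R = 24.1 × 3.134 = 75.53 mg/L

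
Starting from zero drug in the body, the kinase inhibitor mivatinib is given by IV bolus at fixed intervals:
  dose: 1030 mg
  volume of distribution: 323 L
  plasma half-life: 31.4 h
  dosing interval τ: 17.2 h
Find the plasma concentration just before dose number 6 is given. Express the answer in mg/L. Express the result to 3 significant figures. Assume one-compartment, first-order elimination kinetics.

5.87 mg/L

C₀ per dose = Dose / Vd = 1030 / 323 = 3.189 mg/L
k = ln2 / t½ = 0.693147 / 31.4 = 0.02207 h⁻¹
Fraction remaining after one interval: r = e^(−kτ) = e^(−0.02207 × 17.2) = 0.6841
Before dose 6, 5 doses have been given (aged 1τ, 2τ, 3τ, 4τ, 5τ).
C_trough = C₀ × (r + r² + … + r^5) = C₀ × r(1−r^5)/(1−r)
        = 3.189 × 0.6841 × (1 − 0.1498) / (1 − 0.6841) = 5.871 mg/L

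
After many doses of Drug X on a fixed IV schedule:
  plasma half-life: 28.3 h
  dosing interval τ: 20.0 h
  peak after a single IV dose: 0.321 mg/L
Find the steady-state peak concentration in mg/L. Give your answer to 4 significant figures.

k = ln2 / t½ = 0.693147 / 28.3 = 0.02449 h⁻¹
e^(−kτ) = e^(−0.02449 × 20.0) = 0.6127
Accumulation ratio R = 1 / (1 − e^(−kτ)) = 1 / (1 − 0.6127) = 2.582
Steady-state peak = C₀ × R = 0.321 × 2.582 = 0.8288 mg/L

0.8288 mg/L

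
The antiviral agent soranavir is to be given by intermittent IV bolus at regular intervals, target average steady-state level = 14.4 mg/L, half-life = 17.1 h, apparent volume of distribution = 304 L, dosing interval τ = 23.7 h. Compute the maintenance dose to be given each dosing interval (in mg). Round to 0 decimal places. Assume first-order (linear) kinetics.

4205 mg

k = ln2 / t½ = 0.693147 / 17.1 = 0.04053 h⁻¹
CL = k × Vd = 0.04053 × 304 = 12.32 L/h
At steady state, Dose/τ = Css × CL.
Dose = Css × CL × τ = 14.4 × 12.32 × 23.7 = 4205 mg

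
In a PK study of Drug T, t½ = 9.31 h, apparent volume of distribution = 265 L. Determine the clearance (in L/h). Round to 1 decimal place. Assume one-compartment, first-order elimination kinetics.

19.7 L/h

k = ln2 / t½ = 0.693147 / 9.31 = 0.07445 h⁻¹
CL = k × Vd = 0.07445 × 265 = 19.73 L/h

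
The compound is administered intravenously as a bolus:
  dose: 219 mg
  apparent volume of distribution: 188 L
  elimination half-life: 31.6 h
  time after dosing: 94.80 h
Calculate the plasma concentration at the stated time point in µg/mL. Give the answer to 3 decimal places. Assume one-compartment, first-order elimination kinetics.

C₀ = Dose / Vd = 219.0 / 188 = 1.165 mg/L
k = ln2 / t½ = 0.693147 / 31.6 = 0.02194 h⁻¹
t / t½ = 94.80 / 31.6 = 3 half-lives
C = C₀ × (1/2)^3 = 1.165 × 0.1250 = 0.1456 mg/L
(0.1456 mg/L = 0.1456 µg/mL)

0.146 µg/mL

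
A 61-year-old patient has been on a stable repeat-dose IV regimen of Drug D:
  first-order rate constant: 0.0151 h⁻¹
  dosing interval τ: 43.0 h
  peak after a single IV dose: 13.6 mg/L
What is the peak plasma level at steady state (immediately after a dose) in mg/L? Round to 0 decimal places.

28 mg/L

e^(−kτ) = e^(−0.01510 × 43.0) = 0.5224
Accumulation ratio R = 1 / (1 − e^(−kτ)) = 1 / (1 − 0.5224) = 2.094
Steady-state peak = C₀ × R = 13.6 × 2.094 = 28.48 mg/L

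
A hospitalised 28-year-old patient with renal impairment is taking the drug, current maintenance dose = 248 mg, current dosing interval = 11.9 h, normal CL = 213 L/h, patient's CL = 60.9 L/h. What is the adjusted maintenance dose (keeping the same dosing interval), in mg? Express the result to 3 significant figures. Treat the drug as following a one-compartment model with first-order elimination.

70.9 mg

To keep the same average steady-state level, dosing rate must scale with clearance.
CL ratio = 60.9 / 213 = 0.2859
New dose (same interval) = 248 × 0.2859 = 70.90 mg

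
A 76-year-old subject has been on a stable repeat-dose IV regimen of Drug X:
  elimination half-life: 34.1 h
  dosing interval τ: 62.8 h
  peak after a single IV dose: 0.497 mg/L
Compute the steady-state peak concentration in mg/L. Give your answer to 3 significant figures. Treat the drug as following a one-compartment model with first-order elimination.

k = ln2 / t½ = 0.693147 / 34.1 = 0.02033 h⁻¹
e^(−kτ) = e^(−0.02033 × 62.8) = 0.2789
Accumulation ratio R = 1 / (1 − e^(−kτ)) = 1 / (1 − 0.2789) = 1.387
Steady-state peak = C₀ × R = 0.497 × 1.387 = 0.6893 mg/L

0.689 mg/L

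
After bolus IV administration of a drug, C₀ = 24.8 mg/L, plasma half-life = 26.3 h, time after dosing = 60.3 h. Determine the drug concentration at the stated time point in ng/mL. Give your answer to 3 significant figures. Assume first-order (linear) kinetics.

k = ln2 / t½ = 0.693147 / 26.3 = 0.02636 h⁻¹
C = C₀ · e^(−k·t) = 24.80 × e^(−0.02636 × 60.3)
  = 24.80 × 0.2040 = 5.059 mg/L
Convert: 5.059 mg/L × 1000 = 5059 ng/mL

5060 ng/mL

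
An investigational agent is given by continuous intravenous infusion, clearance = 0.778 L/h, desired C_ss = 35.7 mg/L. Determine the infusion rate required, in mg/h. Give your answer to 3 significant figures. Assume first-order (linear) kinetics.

27.8 mg/h

At steady state, infusion rate R₀ = Css × CL = 35.7 × 0.7780 = 27.77 mg/h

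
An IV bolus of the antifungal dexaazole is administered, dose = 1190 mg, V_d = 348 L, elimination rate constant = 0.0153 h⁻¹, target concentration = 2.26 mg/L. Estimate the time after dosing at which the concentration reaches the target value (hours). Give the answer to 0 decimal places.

27 h

C₀ = Dose / Vd = 1190 / 348 = 3.420 mg/L
t = ln(C₀ / C) / k = ln(3.420 / 2.26) / 0.01530
  = ln(1.513) / 0.01530 = 0.4141 / 0.01530 = 27.07 h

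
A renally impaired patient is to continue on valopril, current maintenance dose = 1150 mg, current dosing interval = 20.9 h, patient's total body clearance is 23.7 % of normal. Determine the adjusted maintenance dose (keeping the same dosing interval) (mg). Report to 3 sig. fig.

To keep the same average steady-state level, dosing rate must scale with clearance.
CL ratio = 23.7 / 100 = 0.2370
New dose (same interval) = 1150 × 0.2370 = 272.6 mg

273 mg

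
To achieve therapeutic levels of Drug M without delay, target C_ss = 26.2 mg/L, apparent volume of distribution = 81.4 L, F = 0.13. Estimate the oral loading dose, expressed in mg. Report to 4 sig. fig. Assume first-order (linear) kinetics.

LD = Css × Vd / F = 26.2 × 81.4 / 0.13 = 16410 mg

16410 mg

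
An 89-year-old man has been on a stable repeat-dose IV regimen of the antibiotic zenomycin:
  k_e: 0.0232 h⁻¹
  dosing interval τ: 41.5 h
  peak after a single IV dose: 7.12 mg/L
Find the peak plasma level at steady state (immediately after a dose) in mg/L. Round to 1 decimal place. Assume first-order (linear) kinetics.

e^(−kτ) = e^(−0.02320 × 41.5) = 0.3818
Accumulation ratio R = 1 / (1 − e^(−kτ)) = 1 / (1 − 0.3818) = 1.618
Steady-state peak = C₀ × R = 7.12 × 1.618 = 11.52 mg/L

11.5 mg/L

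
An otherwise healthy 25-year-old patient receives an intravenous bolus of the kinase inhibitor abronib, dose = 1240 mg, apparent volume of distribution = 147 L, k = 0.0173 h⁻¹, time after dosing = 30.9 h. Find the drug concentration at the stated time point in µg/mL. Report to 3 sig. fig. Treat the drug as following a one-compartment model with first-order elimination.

C₀ = Dose / Vd = 1240 / 147 = 8.435 mg/L
C = C₀ · e^(−k·t) = 8.435 × e^(−0.01730 × 30.9)
  = 8.435 × 0.5859 = 4.942 mg/L
(4.942 mg/L = 4.942 µg/mL)

4.94 µg/mL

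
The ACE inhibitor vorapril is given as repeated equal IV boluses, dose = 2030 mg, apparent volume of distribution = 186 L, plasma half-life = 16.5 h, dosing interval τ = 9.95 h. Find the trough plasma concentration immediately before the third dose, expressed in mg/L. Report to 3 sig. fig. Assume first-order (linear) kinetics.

C₀ per dose = Dose / Vd = 2030 / 186 = 10.91 mg/L
k = ln2 / t½ = 0.693147 / 16.5 = 0.04201 h⁻¹
Fraction remaining after one interval: r = e^(−kτ) = e^(−0.04201 × 9.95) = 0.6584
Before dose 3, 2 doses have been given (aged 1τ, 2τ).
C_trough = C₀ × (r + r²) = 10.91 × (0.6584 + 0.4335) = 11.91 mg/L

11.9 mg/L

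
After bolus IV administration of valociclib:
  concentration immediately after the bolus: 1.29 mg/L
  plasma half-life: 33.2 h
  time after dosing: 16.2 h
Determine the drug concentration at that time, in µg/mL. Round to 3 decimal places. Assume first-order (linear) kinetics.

0.920 µg/mL

k = ln2 / t½ = 0.693147 / 33.2 = 0.02088 h⁻¹
C = C₀ · e^(−k·t) = 1.290 × e^(−0.02088 × 16.2)
  = 1.290 × 0.7130 = 0.9198 mg/L
(0.9198 mg/L = 0.9198 µg/mL)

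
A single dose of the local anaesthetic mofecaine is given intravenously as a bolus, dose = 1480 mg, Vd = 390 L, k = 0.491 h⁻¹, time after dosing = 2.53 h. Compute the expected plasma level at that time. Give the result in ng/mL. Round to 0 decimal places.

1096 ng/mL

C₀ = Dose / Vd = 1480 / 390 = 3.795 mg/L
C = C₀ · e^(−k·t) = 3.795 × e^(−0.4910 × 2.53)
  = 3.795 × 0.2887 = 1.096 mg/L
Convert: 1.096 mg/L × 1000 = 1096 ng/mL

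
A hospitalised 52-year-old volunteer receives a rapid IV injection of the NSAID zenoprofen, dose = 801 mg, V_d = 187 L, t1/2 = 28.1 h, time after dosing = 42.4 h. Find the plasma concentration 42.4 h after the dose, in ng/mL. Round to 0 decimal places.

1505 ng/mL

C₀ = Dose / Vd = 801.0 / 187 = 4.283 mg/L
k = ln2 / t½ = 0.693147 / 28.1 = 0.02467 h⁻¹
C = C₀ · e^(−k·t) = 4.283 × e^(−0.02467 × 42.4)
  = 4.283 × 0.3513 = 1.505 mg/L
Convert: 1.505 mg/L × 1000 = 1505 ng/mL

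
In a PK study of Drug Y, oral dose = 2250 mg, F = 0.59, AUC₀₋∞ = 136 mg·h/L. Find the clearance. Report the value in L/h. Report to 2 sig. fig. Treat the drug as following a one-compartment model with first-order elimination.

CL = F·Dose / AUC = 0.59 × 2250 / 136 = 9.761 L/h

9.8 L/h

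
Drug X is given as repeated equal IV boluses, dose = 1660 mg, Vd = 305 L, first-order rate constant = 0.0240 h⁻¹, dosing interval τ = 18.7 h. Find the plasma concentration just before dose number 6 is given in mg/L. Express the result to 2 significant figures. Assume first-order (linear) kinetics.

8.6 mg/L

C₀ per dose = Dose / Vd = 1660 / 305 = 5.443 mg/L
Fraction remaining after one interval: r = e^(−kτ) = e^(−0.02400 × 18.7) = 0.6384
Before dose 6, 5 doses have been given (aged 1τ, 2τ, 3τ, 4τ, 5τ).
C_trough = C₀ × (r + r² + … + r^5) = C₀ × r(1−r^5)/(1−r)
        = 5.443 × 0.6384 × (1 − 0.1060) / (1 − 0.6384) = 8.591 mg/L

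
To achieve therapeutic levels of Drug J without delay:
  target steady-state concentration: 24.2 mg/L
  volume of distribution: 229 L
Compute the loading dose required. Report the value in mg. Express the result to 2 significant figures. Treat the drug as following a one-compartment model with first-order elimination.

5500 mg

LD = Css × Vd = 24.2 × 229 = 5542 mg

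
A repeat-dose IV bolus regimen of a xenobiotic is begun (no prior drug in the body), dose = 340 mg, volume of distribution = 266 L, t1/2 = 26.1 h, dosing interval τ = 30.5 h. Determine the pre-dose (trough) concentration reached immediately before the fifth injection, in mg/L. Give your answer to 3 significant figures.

0.984 mg/L

C₀ per dose = Dose / Vd = 340 / 266 = 1.278 mg/L
k = ln2 / t½ = 0.693147 / 26.1 = 0.02656 h⁻¹
Fraction remaining after one interval: r = e^(−kτ) = e^(−0.02656 × 30.5) = 0.4448
Before dose 5, 4 doses have been given (aged 1τ, 2τ, 3τ, 4τ).
C_trough = C₀ × (r + r² + … + r^4) = C₀ × r(1−r^4)/(1−r)
        = 1.278 × 0.4448 × (1 − 0.03914) / (1 − 0.4448) = 0.9838 mg/L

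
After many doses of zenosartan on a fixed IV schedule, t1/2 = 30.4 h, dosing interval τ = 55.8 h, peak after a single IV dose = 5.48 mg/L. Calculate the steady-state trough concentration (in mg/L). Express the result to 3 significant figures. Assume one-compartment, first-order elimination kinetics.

k = ln2 / t½ = 0.693147 / 30.4 = 0.02280 h⁻¹
e^(−kτ) = e^(−0.02280 × 55.8) = 0.2802
Accumulation ratio R = 1 / (1 − e^(−kτ)) = 1 / (1 − 0.2802) = 1.389
Steady-state trough = C₀ × R × e^(−kτ) = 5.48 × 1.389 × 0.2802 = 2.133 mg/L

2.13 mg/L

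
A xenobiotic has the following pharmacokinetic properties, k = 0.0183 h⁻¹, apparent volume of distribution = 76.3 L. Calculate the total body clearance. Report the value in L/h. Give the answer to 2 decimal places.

CL = k × Vd = 0.0183 × 76.3 = 1.396 L/h

1.40 L/h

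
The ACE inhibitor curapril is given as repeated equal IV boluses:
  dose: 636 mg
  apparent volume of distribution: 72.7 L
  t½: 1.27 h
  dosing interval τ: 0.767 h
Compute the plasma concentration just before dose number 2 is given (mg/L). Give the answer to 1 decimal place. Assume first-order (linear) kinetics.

5.8 mg/L

C₀ per dose = Dose / Vd = 636 / 72.7 = 8.748 mg/L
k = ln2 / t½ = 0.693147 / 1.27 = 0.5458 h⁻¹
Fraction remaining after one interval: r = e^(−kτ) = e^(−0.5458 × 0.767) = 0.6579
Before dose 2, 1 dose has been given (aged 1τ).
C_trough = C₀ × r = 8.748 × 0.6579 = 5.755 mg/L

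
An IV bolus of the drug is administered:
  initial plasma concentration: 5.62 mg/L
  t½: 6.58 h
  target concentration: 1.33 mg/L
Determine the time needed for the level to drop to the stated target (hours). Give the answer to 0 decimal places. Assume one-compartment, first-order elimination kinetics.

k = ln2 / t½ = 0.693147 / 6.58 = 0.1053 h⁻¹
t = ln(C₀ / C) / k = ln(5.620 / 1.33) / 0.1053
  = ln(4.226) / 0.1053 = 1.441 / 0.1053 = 13.68 h

14 h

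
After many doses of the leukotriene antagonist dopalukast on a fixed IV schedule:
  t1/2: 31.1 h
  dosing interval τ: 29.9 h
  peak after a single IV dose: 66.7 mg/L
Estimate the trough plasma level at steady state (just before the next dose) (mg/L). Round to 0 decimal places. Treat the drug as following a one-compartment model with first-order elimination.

70 mg/L

k = ln2 / t½ = 0.693147 / 31.1 = 0.02229 h⁻¹
e^(−kτ) = e^(−0.02229 × 29.9) = 0.5135
Accumulation ratio R = 1 / (1 − e^(−kτ)) = 1 / (1 − 0.5135) = 2.055
Steady-state trough = C₀ × R × e^(−kτ) = 66.7 × 2.055 × 0.5135 = 70.38 mg/L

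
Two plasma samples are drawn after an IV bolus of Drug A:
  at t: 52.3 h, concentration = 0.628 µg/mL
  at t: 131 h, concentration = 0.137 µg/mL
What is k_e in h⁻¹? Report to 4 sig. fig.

0.01935 h⁻¹

k = ln(C₁/C₂) / (t₂ − t₁) = ln(0.628/0.137) / (131 − 52.3)
  = 1.523 / 78.70 = 0.01935 h⁻¹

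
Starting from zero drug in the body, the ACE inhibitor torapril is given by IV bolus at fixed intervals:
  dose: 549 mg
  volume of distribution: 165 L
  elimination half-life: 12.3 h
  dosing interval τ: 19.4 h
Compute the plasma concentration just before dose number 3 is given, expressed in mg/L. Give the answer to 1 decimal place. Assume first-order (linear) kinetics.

C₀ per dose = Dose / Vd = 549 / 165 = 3.327 mg/L
k = ln2 / t½ = 0.693147 / 12.3 = 0.05635 h⁻¹
Fraction remaining after one interval: r = e^(−kτ) = e^(−0.05635 × 19.4) = 0.3351
Before dose 3, 2 doses have been given (aged 1τ, 2τ).
C_trough = C₀ × (r + r²) = 3.327 × (0.3351 + 0.1123) = 1.488 mg/L

1.5 mg/L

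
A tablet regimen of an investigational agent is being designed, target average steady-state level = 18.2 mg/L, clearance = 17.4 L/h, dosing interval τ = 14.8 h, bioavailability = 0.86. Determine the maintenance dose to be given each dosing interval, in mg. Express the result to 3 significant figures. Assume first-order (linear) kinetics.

At steady state, F × (Dose/τ) = Css × CL.
Dose = Css × CL × τ / F = 18.2 × 17.40 × 14.8 / 0.86 = 5450 mg

5450 mg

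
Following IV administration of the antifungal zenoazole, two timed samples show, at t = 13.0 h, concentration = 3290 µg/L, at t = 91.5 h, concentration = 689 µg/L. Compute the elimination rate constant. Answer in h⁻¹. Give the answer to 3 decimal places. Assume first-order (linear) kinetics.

k = ln(C₁/C₂) / (t₂ − t₁) = ln(3290/689) / (91.5 − 13.0)
  = 1.563 / 78.50 = 0.01991 h⁻¹

0.020 h⁻¹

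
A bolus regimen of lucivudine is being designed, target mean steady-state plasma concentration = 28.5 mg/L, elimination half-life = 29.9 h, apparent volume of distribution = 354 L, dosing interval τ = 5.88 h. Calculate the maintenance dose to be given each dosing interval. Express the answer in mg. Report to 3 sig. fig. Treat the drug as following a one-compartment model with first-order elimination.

1380 mg

k = ln2 / t½ = 0.693147 / 29.9 = 0.02318 h⁻¹
CL = k × Vd = 0.02318 × 354 = 8.206 L/h
At steady state, Dose/τ = Css × CL.
Dose = Css × CL × τ = 28.5 × 8.206 × 5.88 = 1375 mg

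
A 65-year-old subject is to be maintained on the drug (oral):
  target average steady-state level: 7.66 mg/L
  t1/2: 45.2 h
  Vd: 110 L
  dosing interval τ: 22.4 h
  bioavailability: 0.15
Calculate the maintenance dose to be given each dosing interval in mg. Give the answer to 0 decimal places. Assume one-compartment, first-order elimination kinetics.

1930 mg

k = ln2 / t½ = 0.693147 / 45.2 = 0.01534 h⁻¹
CL = k × Vd = 0.01534 × 110 = 1.687 L/h
At steady state, F × (Dose/τ) = Css × CL.
Dose = Css × CL × τ / F = 7.66 × 1.687 × 22.4 / 0.15 = 1930 mg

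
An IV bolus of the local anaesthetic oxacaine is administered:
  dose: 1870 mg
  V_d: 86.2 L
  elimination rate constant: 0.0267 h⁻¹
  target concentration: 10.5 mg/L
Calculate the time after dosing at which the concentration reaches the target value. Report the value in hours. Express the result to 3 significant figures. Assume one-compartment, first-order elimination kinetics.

C₀ = Dose / Vd = 1870 / 86.2 = 21.69 mg/L
t = ln(C₀ / C) / k = ln(21.69 / 10.5) / 0.02670
  = ln(2.066) / 0.02670 = 0.7256 / 0.02670 = 27.18 h

27.2 h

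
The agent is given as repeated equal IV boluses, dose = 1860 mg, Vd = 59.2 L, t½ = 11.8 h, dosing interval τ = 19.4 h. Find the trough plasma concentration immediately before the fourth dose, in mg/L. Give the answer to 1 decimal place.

14.3 mg/L

C₀ per dose = Dose / Vd = 1860 / 59.2 = 31.42 mg/L
k = ln2 / t½ = 0.693147 / 11.8 = 0.05874 h⁻¹
Fraction remaining after one interval: r = e^(−kτ) = e^(−0.05874 × 19.4) = 0.3200
Before dose 4, 3 doses have been given (aged 1τ, 2τ, 3τ).
C_trough = C₀ × (r + r² + … + r^3) = C₀ × r(1−r^3)/(1−r)
        = 31.42 × 0.3200 × (1 − 0.03277) / (1 − 0.3200) = 14.30 mg/L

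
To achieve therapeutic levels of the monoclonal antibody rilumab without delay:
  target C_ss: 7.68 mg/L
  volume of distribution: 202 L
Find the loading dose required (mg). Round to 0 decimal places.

LD = Css × Vd = 7.68 × 202 = 1551 mg

1551 mg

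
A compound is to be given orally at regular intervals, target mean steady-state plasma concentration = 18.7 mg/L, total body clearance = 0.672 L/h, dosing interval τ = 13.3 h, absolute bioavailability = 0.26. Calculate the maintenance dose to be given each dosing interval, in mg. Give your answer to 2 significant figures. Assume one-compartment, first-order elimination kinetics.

At steady state, F × (Dose/τ) = Css × CL.
Dose = Css × CL × τ / F = 18.7 × 0.6720 × 13.3 / 0.26 = 642.8 mg

640 mg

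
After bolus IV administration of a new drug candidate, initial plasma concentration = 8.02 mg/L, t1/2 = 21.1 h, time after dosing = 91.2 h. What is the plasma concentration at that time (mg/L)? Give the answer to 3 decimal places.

0.401 mg/L

k = ln2 / t½ = 0.693147 / 21.1 = 0.03285 h⁻¹
C = C₀ · e^(−k·t) = 8.020 × e^(−0.03285 × 91.2)
  = 8.020 × 0.04999 = 0.4009 mg/L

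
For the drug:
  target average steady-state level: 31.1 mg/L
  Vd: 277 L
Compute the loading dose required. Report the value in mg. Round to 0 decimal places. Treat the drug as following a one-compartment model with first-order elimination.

LD = Css × Vd = 31.1 × 277 = 8615 mg

8615 mg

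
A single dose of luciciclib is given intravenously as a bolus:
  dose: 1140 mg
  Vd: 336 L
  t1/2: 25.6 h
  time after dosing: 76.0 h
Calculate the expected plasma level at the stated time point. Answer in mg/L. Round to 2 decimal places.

C₀ = Dose / Vd = 1140 / 336 = 3.393 mg/L
k = ln2 / t½ = 0.693147 / 25.6 = 0.02708 h⁻¹
C = C₀ · e^(−k·t) = 3.393 × e^(−0.02708 × 76.0)
  = 3.393 × 0.1277 = 0.4333 mg/L

0.43 mg/L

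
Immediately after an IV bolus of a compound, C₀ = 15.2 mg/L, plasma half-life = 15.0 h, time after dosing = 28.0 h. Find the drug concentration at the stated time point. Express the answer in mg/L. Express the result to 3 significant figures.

4.17 mg/L

k = ln2 / t½ = 0.693147 / 15.0 = 0.04621 h⁻¹
C = C₀ · e^(−k·t) = 15.20 × e^(−0.04621 × 28.0)
  = 15.20 × 0.2742 = 4.168 mg/L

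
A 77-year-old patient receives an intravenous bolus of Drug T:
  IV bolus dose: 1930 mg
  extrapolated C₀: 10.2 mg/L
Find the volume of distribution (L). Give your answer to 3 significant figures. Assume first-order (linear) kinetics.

189 L

Vd = Dose / C₀ = 1930 / 10.2 = 189.2 L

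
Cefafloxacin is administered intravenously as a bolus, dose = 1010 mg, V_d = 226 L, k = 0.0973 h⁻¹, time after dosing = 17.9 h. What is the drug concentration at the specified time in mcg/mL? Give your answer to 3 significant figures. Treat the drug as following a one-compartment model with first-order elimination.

C₀ = Dose / Vd = 1010 / 226 = 4.469 mg/L
C = C₀ · e^(−k·t) = 4.469 × e^(−0.09730 × 17.9)
  = 4.469 × 0.1752 = 0.7830 mg/L
(0.7830 mg/L = 0.7830 mcg/mL)

0.783 mcg/mL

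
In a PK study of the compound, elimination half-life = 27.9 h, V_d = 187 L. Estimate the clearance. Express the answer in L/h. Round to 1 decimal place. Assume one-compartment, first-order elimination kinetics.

4.6 L/h

k = ln2 / t½ = 0.693147 / 27.9 = 0.02484 h⁻¹
CL = k × Vd = 0.02484 × 187 = 4.645 L/h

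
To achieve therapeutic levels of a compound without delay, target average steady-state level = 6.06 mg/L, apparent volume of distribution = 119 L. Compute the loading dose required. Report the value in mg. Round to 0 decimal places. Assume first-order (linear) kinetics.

LD = Css × Vd = 6.06 × 119 = 721.1 mg

721 mg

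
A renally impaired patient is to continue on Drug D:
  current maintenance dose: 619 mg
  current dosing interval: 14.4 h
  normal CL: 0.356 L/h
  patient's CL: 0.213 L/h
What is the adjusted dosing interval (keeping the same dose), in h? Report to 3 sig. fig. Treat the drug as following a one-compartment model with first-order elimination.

To keep the same average steady-state level, dosing rate must scale with clearance.
CL ratio = 0.213 / 0.356 = 0.5983
New interval (same dose) = 14.4 / 0.5983 = 24.07 h

24.1 h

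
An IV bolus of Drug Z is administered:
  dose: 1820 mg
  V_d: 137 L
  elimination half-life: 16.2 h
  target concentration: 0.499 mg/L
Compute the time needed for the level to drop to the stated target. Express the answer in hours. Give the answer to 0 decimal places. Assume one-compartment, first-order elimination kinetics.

C₀ = Dose / Vd = 1820 / 137 = 13.28 mg/L
k = ln2 / t½ = 0.693147 / 16.2 = 0.04279 h⁻¹
t = ln(C₀ / C) / k = ln(13.28 / 0.499) / 0.04279
  = ln(26.61) / 0.04279 = 3.281 / 0.04279 = 76.68 h

77 h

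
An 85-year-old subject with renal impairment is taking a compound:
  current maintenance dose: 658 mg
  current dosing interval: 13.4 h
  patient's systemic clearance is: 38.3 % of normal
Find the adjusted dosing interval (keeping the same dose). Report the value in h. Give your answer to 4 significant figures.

To keep the same average steady-state level, dosing rate must scale with clearance.
CL ratio = 38.3 / 100 = 0.3830
New interval (same dose) = 13.4 / 0.3830 = 34.99 h

34.99 h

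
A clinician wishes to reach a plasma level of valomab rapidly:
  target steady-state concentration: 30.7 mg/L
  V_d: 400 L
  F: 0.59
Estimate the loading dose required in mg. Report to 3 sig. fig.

LD = Css × Vd / F = 30.7 × 400 / 0.59 = 20810 mg

20800 mg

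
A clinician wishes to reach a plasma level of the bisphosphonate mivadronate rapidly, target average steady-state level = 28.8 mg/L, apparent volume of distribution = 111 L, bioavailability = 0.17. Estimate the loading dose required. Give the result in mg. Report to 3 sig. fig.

18800 mg

LD = Css × Vd / F = 28.8 × 111 / 0.17 = 18800 mg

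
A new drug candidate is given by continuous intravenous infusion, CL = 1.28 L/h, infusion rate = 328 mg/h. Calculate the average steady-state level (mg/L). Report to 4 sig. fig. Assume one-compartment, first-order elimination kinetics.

At steady state Css = R₀ / CL = 328 / 1.280 = 256.3 mg/L

256.3 mg/L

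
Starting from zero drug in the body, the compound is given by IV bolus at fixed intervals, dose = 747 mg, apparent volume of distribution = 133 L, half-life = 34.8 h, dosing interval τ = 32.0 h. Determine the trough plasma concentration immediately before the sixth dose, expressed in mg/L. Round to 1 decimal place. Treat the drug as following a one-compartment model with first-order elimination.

6.0 mg/L

C₀ per dose = Dose / Vd = 747 / 133 = 5.617 mg/L
k = ln2 / t½ = 0.693147 / 34.8 = 0.01992 h⁻¹
Fraction remaining after one interval: r = e^(−kτ) = e^(−0.01992 × 32.0) = 0.5286
Before dose 6, 5 doses have been given (aged 1τ, 2τ, 3τ, 4τ, 5τ).
C_trough = C₀ × (r + r² + … + r^5) = C₀ × r(1−r^5)/(1−r)
        = 5.617 × 0.5286 × (1 − 0.04127) / (1 − 0.5286) = 6.039 mg/L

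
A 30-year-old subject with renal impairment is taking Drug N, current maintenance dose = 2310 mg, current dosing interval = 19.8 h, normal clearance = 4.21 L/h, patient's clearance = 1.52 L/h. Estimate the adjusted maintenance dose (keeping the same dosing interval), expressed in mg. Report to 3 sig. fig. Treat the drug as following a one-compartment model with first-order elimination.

834 mg

To keep the same average steady-state level, dosing rate must scale with clearance.
CL ratio = 1.52 / 4.21 = 0.3610
New dose (same interval) = 2310 × 0.3610 = 833.9 mg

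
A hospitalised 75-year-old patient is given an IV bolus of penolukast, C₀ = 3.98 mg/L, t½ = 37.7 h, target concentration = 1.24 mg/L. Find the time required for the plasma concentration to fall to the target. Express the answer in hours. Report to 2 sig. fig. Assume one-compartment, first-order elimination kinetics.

63 h

k = ln2 / t½ = 0.693147 / 37.7 = 0.01839 h⁻¹
t = ln(C₀ / C) / k = ln(3.980 / 1.24) / 0.01839
  = ln(3.210) / 0.01839 = 1.166 / 0.01839 = 63.40 h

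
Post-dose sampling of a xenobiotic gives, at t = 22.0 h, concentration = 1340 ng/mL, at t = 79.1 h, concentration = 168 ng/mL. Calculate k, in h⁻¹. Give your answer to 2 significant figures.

0.036 h⁻¹

k = ln(C₁/C₂) / (t₂ − t₁) = ln(1340/168) / (79.1 − 22.0)
  = 2.076 / 57.10 = 0.03636 h⁻¹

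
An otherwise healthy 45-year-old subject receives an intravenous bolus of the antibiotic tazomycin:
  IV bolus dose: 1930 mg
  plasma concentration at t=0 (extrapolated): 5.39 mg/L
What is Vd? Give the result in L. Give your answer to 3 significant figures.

358 L

Vd = Dose / C₀ = 1930 / 5.39 = 358.1 L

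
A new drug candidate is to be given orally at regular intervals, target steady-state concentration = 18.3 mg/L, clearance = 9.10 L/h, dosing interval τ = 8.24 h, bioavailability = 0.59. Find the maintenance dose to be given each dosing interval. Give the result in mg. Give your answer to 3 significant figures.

2330 mg

At steady state, F × (Dose/τ) = Css × CL.
Dose = Css × CL × τ / F = 18.3 × 9.100 × 8.24 / 0.59 = 2326 mg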